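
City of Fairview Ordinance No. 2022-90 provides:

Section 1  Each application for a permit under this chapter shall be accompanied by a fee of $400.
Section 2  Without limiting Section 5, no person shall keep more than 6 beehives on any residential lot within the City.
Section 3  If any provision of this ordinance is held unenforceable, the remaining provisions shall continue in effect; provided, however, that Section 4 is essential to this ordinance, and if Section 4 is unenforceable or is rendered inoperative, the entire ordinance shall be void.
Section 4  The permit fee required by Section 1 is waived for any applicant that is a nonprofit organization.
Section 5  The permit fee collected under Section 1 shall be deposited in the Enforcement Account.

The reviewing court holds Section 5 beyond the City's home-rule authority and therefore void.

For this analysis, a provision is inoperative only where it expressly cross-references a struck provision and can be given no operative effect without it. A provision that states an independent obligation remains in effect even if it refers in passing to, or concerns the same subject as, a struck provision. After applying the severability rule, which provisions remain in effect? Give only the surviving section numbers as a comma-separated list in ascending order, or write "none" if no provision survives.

1, 2, 3, 4

Section 5 is struck. Although Section 2 refers to Section 5, its operative terms do not depend on Section 5, so it remains in effect. Nothing else in the ordinance is defined by reference to Section 5. Section 3 makes Section 4 an essential term, but Section 4 is unaffected, so the severability proviso in Section 3 preserves the remaining provisions. Section 1, Section 2, Section 3, and Section 4 remain in effect.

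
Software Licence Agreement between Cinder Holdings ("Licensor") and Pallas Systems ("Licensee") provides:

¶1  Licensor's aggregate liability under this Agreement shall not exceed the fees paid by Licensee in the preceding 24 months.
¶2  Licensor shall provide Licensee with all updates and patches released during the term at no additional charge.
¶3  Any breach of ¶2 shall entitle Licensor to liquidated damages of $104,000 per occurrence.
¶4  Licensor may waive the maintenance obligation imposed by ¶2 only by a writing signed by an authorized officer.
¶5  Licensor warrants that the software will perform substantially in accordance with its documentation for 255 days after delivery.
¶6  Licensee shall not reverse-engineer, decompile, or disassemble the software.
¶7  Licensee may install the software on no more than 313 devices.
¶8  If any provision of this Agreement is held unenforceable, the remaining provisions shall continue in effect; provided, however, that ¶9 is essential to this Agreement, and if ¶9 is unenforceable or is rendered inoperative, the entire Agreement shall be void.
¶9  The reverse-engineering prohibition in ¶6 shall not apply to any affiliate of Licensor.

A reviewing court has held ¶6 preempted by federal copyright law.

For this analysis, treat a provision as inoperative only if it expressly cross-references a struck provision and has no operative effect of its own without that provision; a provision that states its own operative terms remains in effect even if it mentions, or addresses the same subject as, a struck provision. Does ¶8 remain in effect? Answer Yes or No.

¶6 is struck. The whole of ¶9 is the carve-out from the reverse-engineering prohibition, defined by reference to ¶6, so ¶9 cannot stand once ¶6 is removed. ¶8 makes ¶9 an essential term, and ¶9 has been rendered inoperative by the cascade; under ¶8, the entire Agreement is therefore void. No provision of the Agreement survives. ¶8 is among the inoperative provisions, so the answer is no.

No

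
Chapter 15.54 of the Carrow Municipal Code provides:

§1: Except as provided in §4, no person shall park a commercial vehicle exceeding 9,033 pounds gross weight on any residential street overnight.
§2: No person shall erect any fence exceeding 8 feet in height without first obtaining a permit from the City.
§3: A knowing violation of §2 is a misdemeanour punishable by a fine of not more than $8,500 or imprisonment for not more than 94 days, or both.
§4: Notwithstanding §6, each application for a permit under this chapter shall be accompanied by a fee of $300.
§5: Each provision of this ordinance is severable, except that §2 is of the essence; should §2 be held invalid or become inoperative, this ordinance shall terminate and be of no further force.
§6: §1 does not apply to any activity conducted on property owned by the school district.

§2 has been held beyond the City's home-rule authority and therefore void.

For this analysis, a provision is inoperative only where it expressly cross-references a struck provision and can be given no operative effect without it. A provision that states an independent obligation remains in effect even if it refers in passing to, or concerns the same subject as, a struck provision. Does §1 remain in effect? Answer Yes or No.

No

§2 is struck. §3 merely fixes the criminal penalty for violating §2; with §2 gone it has nothing to operate on and falls away. §5 makes §2 an essential term, and §2 is the provision held invalid; under §5, the entire ordinance is therefore void. No provision of the ordinance survives. §1 is among the inoperative provisions, so the answer is no.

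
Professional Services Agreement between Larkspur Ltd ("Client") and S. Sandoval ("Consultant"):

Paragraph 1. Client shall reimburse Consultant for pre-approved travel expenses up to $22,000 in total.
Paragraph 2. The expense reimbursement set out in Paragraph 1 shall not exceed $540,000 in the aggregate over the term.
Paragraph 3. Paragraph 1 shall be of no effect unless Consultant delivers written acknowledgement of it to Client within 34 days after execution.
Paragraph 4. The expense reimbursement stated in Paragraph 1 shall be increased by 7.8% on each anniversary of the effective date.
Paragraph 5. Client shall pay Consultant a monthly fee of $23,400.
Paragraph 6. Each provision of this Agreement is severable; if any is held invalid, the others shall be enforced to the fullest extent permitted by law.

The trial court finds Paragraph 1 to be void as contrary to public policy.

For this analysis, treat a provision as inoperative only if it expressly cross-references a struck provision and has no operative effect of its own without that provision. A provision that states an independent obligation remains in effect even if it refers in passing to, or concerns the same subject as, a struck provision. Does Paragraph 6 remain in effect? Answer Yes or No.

Paragraph 1 is struck. Paragraph 2 operates only by reference to Paragraph 1, so it falls with Paragraph 1. Paragraph 3 merely fixes the acknowledgement condition for Paragraph 1; with Paragraph 1 gone it has nothing to operate on and falls away. The whole of Paragraph 4 is the escalation of the expense reimbursement, defined by reference to Paragraph 1, so Paragraph 4 cannot stand once Paragraph 1 is removed. Under the severability clause in Paragraph 6, the remaining provisions continue in force. The provisions still in force are Paragraph 5 and Paragraph 6. Paragraph 6 is among the surviving provisions, so the answer is yes.

Yes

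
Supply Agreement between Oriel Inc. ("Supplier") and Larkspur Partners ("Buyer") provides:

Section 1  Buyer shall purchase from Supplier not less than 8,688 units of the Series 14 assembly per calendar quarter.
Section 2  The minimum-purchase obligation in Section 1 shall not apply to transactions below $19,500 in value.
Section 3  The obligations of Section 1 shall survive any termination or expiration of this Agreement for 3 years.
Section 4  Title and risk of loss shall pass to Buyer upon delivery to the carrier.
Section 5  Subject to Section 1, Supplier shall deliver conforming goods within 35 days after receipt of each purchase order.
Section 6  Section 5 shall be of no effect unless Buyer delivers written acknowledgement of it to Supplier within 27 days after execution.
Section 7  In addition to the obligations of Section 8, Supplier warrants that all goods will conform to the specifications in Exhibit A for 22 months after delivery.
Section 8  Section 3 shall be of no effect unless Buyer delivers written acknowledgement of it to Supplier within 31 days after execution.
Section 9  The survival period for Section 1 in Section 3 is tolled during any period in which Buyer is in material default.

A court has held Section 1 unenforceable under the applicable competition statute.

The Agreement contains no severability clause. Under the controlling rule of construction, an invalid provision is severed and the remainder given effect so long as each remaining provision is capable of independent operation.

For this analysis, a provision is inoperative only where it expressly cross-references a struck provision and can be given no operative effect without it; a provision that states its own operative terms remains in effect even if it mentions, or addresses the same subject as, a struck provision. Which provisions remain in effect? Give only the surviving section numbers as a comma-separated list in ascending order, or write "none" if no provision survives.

4, 5, 6, 7

Section 1 is struck. Section 2 does nothing except set the carve-out from the minimum-purchase obligation by reference to Section 1; with Section 1 gone it has no independent effect and is inoperative. Section 3 operates only by reference to Section 1, so it falls with Section 1. Section 8 operates only by reference to Section 3, so it falls with Section 3. Section 9 operates only by reference to Section 3, so it falls with Section 3. Section 7 mentions Section 8 but its own obligation stands independently of Section 8, so Section 7 is not affected. Section 5 mentions Section 1 but its own obligation stands independently of Section 1, so Section 5 is not affected. With no severability clause, the stated default rule severs what cannot stand and enforces each remaining provision that can operate on its own. That leaves Section 4, Section 5, Section 6, and Section 7 in effect.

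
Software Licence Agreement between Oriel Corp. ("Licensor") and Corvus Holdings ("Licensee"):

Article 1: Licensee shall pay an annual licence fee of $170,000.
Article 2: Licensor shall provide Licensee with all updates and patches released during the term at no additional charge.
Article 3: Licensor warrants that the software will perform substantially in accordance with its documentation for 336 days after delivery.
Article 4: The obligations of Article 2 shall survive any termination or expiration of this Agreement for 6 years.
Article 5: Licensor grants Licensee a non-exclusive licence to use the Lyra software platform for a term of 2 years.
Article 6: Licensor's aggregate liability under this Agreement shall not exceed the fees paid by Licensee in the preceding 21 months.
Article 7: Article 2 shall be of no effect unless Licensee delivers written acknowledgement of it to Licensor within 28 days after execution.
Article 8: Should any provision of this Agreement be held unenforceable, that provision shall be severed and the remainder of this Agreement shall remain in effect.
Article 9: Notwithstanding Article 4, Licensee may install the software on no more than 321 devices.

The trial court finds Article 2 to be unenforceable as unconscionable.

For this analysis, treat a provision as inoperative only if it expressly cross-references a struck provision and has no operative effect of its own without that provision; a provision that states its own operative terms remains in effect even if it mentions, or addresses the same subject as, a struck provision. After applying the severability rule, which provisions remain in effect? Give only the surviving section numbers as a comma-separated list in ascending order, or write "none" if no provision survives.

1, 3, 5, 6, 8, 9

Article 2 is struck. Article 4 has no operative effect of its own apart from Article 2 and is therefore inoperative. Article 7 operates only by reference to Article 2, so it falls with Article 2. Article 9 mentions Article 4 but its own obligation stands independently of Article 4, so Article 9 is not affected. Article 8 is a severability clause and preserves every provision that can still be given independent effect. The provisions still in force are Article 1, Article 3, Article 5, Article 6, Article 8, and Article 9.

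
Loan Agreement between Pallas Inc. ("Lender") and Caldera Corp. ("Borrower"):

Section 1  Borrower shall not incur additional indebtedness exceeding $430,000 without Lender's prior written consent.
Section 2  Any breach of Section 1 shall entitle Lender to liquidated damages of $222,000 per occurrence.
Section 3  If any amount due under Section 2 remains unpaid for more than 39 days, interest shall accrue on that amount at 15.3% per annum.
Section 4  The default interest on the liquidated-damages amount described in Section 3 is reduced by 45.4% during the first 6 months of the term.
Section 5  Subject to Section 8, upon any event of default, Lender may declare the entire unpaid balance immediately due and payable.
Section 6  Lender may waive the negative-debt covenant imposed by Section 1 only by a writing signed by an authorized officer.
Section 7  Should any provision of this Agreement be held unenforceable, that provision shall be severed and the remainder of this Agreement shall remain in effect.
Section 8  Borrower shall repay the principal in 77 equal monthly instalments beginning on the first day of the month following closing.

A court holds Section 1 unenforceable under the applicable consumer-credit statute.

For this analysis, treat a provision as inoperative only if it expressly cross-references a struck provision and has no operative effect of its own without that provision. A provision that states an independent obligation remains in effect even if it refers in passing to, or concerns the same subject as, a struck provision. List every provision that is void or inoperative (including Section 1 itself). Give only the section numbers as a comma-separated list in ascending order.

Section 1 is struck. Section 2 operates only by reference to Section 1, so it falls with Section 1. The only function of Section 6 is the waiver condition for Section 1, so it cannot stand once Section 1 is removed. Section 3 has no operative effect of its own apart from Section 2 and is therefore inoperative. Section 4 does nothing except set the introductory reduction to the default interest on the liquidated-damages amount by reference to Section 3; with Section 3 gone it has no independent effect and is inoperative. Under the severability clause in Section 7, the remaining provisions continue in force. The provisions still in force are Section 5, Section 7, and Section 8.

1, 2, 3, 4, 6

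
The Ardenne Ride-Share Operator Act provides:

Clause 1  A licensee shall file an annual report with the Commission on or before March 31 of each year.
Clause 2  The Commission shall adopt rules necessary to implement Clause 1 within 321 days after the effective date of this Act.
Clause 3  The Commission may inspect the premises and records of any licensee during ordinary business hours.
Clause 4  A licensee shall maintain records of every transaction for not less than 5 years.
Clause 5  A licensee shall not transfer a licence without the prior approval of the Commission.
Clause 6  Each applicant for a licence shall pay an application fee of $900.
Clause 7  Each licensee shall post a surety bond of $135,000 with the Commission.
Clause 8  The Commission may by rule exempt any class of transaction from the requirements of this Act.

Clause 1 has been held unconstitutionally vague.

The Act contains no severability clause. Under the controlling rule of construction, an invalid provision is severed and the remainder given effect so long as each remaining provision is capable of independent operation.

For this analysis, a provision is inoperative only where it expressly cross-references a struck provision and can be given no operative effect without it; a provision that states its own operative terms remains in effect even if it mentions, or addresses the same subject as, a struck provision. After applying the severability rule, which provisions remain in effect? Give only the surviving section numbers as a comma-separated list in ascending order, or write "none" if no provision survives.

3, 4, 5, 6, 7, 8

Clause 1 is struck. The only function of Clause 2 is the rulemaking mandate for Clause 1, so it cannot stand once Clause 1 is removed. With no severability clause, the stated default rule severs what cannot stand and enforces each remaining provision that can operate on its own. The provisions still in force are Clause 3, Clause 4, Clause 5, Clause 6, Clause 7, and Clause 8.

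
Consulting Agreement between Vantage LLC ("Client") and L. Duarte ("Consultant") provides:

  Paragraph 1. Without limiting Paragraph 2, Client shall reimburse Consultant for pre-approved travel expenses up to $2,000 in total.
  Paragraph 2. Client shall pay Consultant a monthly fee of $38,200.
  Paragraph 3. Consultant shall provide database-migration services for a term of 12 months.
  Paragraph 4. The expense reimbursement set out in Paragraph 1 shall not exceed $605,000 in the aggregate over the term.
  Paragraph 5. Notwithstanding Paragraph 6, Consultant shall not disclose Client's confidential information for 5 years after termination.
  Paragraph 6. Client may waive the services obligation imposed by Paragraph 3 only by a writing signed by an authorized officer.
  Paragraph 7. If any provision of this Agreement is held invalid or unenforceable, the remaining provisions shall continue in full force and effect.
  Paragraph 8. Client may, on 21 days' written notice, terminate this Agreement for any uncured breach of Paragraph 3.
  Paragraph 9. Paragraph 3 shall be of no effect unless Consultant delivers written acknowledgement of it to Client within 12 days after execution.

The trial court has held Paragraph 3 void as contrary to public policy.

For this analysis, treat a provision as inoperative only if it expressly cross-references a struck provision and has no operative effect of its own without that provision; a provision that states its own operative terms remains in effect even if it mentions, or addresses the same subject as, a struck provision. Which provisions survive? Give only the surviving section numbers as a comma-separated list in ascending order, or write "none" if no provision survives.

1, 2, 4, 5, 7

Paragraph 3 is struck. Paragraph 6 operates only by reference to Paragraph 3, so it falls with Paragraph 3. Paragraph 8 operates only by reference to Paragraph 3, so it falls with Paragraph 3. Paragraph 9 has no operative effect of its own apart from Paragraph 3 and is therefore inoperative. Paragraph 5 mentions Paragraph 6 but its own obligation stands independently of Paragraph 6, so Paragraph 5 is not affected. Under the severability clause in Paragraph 7, the remaining provisions continue in force. The provisions still in force are Paragraph 1, Paragraph 2, Paragraph 4, Paragraph 5, and Paragraph 7.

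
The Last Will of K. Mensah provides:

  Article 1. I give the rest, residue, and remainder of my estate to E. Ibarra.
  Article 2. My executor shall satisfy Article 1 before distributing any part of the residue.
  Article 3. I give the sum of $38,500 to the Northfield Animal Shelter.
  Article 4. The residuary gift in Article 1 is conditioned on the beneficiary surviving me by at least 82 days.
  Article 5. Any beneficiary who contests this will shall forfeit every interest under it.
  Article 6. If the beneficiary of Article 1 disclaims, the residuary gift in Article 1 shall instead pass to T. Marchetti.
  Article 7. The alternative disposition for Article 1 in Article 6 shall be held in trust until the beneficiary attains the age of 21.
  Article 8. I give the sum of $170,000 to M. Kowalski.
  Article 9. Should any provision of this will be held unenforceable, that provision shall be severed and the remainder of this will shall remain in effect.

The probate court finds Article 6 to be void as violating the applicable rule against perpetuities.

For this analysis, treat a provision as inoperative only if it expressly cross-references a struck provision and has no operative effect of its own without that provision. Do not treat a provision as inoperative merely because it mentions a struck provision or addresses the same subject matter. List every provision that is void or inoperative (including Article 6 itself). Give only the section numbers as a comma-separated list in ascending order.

6, 7

Article 6 is struck. Article 7 merely fixes the trust for Article 6; with Article 6 gone it has nothing to operate on and falls away. Article 9 is a severability clause and preserves every provision that can still be given independent effect. The provisions still in force are Article 1, Article 2, Article 3, Article 4, Article 5, Article 8, and Article 9.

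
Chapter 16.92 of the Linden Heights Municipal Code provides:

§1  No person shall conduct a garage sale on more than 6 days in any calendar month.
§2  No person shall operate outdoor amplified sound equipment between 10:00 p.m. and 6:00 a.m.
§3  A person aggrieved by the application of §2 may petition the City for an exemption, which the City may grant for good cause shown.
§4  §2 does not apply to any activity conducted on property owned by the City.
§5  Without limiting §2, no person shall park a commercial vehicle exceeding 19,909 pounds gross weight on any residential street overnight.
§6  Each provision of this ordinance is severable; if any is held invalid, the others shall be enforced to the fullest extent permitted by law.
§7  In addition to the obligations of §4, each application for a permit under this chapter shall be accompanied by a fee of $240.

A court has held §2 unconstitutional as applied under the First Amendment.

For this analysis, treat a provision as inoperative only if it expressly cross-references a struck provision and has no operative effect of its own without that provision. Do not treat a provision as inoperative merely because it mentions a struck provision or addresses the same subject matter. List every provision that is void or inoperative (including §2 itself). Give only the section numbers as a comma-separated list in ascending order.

2, 3, 4

§2 is struck. §3 operates only by reference to §2, so it falls with §2. The only function of §4 is the public-property exemption from §2, so it cannot stand once §2 is removed. §5 mentions §2 but its own obligation stands independently of §2, so §5 is not affected. Although §7 refers to §4, its operative terms do not depend on §4, so it remains in effect. Under the severability clause in §6, the remaining provisions continue in force. §1, §5, §6, and §7 remain in effect.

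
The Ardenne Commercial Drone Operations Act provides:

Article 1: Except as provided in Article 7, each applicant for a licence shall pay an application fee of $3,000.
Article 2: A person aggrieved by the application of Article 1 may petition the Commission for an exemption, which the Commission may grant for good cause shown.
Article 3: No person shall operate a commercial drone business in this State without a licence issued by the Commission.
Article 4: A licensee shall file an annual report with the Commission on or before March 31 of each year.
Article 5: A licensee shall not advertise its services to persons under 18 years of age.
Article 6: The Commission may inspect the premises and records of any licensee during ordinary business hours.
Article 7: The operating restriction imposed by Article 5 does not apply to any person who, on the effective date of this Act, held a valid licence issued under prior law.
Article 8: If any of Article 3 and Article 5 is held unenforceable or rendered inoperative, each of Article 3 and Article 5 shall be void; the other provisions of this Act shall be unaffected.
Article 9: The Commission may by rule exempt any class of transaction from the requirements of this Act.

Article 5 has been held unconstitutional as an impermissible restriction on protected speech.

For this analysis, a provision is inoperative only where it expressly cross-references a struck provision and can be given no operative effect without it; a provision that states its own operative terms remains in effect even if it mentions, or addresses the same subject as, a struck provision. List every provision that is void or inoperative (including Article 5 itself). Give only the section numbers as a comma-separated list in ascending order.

3, 5, 7

Article 5 is struck. Article 7 operates only by reference to Article 5, so it falls with Article 5. Article 1 mentions Article 7 but its own obligation stands independently of Article 7, so Article 1 is not affected. Article 8 declares Article 3 and Article 5 mutually dependent; since one of them has fallen, all of them are of no effect. That brings down Article 3 as well. The remainder continues in force under Article 8. That leaves Article 1, Article 2, Article 4, Article 6, Article 8, and Article 9 in effect.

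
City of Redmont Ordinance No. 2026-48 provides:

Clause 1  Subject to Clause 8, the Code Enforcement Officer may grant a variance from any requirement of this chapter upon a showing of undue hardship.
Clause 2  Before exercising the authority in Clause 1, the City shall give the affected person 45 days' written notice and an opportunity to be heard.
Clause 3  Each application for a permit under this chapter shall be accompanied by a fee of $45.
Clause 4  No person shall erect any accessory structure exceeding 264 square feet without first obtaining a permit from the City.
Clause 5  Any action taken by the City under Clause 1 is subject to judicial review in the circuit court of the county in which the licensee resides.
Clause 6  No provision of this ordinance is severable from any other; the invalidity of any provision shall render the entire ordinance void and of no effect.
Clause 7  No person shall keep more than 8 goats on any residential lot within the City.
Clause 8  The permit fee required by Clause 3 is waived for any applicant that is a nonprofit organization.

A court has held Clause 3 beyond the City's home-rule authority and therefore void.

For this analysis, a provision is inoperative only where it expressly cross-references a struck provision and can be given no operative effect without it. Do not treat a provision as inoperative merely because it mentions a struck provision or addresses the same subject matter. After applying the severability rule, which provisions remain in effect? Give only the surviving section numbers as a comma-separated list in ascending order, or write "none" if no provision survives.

none

Clause 3 is struck. The whole of Clause 8 is the nonprofit waiver of the permit fee, defined by reference to Clause 3, so Clause 8 cannot stand once Clause 3 is removed. Clause 6 provides that the ordinance is not severable, so the invalidity of any one provision voids the entire ordinance. No provision of the ordinance survives.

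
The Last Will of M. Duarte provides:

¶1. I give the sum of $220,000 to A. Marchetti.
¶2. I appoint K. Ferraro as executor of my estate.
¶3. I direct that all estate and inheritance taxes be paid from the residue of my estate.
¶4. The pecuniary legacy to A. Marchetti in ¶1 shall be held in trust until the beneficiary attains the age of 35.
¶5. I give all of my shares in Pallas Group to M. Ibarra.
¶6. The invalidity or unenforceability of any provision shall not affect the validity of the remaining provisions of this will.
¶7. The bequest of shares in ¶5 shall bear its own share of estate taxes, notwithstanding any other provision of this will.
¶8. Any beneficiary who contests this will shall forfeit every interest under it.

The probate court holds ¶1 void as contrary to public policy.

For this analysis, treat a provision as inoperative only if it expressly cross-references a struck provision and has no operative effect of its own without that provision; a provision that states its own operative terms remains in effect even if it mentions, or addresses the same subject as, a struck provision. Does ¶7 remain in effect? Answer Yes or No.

Yes

¶1 is struck. ¶4 merely fixes the trust for ¶1; with ¶1 gone it has nothing to operate on and falls away. ¶6 is a severability clause and preserves every provision that can still be given independent effect. That leaves ¶2, ¶3, ¶5, ¶6, ¶7, and ¶8 in effect. ¶7 is among the surviving provisions, so the answer is yes.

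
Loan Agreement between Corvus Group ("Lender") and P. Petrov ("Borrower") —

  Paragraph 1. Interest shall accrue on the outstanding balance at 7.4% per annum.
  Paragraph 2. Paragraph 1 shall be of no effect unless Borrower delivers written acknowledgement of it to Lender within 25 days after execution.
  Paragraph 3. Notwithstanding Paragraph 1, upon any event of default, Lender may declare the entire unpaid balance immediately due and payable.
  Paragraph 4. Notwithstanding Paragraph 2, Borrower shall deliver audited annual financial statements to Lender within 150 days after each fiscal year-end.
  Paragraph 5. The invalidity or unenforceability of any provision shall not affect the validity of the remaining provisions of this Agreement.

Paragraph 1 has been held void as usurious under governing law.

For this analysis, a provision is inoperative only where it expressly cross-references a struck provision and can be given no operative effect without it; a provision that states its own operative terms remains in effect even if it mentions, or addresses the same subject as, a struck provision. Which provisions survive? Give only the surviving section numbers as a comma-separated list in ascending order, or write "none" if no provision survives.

Paragraph 1 is struck. Paragraph 2 merely fixes the acknowledgement condition for Paragraph 1; with Paragraph 1 gone it has nothing to operate on and falls away. Although Paragraph 4 refers to Paragraph 2, its operative terms do not depend on Paragraph 2, so it remains in effect. Paragraph 3 mentions Paragraph 1 but its own obligation stands independently of Paragraph 1, so Paragraph 3 is not affected. Paragraph 5 is a severability clause and preserves every provision that can still be given independent effect. That leaves Paragraph 3, Paragraph 4, and Paragraph 5 in effect.

3, 4, 5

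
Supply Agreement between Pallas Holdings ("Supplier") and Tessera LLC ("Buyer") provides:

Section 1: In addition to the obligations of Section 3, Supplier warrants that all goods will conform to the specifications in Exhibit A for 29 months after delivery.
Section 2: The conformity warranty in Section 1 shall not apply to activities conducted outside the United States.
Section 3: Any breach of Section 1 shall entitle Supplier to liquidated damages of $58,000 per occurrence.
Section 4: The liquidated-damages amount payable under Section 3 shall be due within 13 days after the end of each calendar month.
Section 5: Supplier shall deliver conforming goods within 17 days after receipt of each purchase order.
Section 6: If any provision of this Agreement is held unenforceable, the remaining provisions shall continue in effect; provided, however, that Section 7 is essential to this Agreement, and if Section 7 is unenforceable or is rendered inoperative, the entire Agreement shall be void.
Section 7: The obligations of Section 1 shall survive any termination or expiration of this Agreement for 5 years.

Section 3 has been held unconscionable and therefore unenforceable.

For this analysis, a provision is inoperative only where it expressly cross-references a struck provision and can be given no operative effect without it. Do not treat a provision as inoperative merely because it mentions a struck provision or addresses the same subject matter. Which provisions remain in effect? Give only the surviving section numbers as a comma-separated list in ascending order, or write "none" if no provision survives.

Section 3 is struck. Section 4 does nothing except set the payment deadline for the liquidated-damages amount by reference to Section 3; with Section 3 gone it has no independent effect and is inoperative. Although Section 1 refers to Section 3, its operative terms do not depend on Section 3, so it remains in effect. Section 6 makes Section 7 an essential term, but Section 7 is unaffected, so the severability proviso in Section 6 preserves the remaining provisions. The provisions still in force are Section 1, Section 2, Section 5, Section 6, and Section 7.

1, 2, 5, 6, 7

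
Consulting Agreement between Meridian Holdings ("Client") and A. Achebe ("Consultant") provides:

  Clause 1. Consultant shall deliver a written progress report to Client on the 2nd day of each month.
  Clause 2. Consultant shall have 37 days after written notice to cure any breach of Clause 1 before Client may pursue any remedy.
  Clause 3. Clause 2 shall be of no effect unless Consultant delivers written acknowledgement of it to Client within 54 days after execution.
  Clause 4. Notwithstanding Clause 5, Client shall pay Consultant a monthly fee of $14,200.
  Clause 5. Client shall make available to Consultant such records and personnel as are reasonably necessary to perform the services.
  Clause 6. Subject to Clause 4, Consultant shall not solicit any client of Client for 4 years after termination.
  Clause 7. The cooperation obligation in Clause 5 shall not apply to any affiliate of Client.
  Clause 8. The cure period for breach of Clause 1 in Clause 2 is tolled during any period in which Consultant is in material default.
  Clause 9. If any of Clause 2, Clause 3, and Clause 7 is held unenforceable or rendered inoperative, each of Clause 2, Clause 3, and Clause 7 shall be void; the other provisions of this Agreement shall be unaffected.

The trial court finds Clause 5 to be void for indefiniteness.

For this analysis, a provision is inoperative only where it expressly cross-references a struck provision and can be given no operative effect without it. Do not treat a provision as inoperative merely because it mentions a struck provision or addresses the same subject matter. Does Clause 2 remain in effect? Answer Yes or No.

Clause 5 is struck. The whole of Clause 7 is the carve-out from the cooperation obligation, defined by reference to Clause 5, so Clause 7 cannot stand once Clause 5 is removed. Clause 4 mentions Clause 5 but its own obligation stands independently of Clause 5, so Clause 4 is not affected. Clause 9 declares Clause 2, Clause 3, and Clause 7 mutually dependent; since one of them has fallen, all of them are of no effect. That brings down Clause 2 and Clause 3 as well. Clause 8 in turn depends solely on a provision now struck and likewise falls. The remainder continues in force under Clause 9. That leaves Clause 1, Clause 4, Clause 6, and Clause 9 in effect. Clause 2 is among the inoperative provisions, so the answer is no.

No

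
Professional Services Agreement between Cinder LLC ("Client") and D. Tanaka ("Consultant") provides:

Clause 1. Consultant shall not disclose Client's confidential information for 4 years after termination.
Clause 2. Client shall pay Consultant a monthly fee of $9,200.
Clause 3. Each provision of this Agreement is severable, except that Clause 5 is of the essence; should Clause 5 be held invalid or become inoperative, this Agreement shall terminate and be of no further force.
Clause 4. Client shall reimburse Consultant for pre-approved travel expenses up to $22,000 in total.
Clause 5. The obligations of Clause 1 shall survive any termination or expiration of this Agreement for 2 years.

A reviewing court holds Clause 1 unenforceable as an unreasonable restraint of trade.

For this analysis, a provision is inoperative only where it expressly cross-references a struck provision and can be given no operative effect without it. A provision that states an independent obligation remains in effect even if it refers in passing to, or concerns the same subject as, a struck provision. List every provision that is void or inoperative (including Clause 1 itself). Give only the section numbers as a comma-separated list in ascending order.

Clause 1 is struck. Clause 5 merely fixes the survival period for Clause 1; with Clause 1 gone it has nothing to operate on and falls away. Clause 3 makes Clause 5 an essential term, and Clause 5 has been rendered inoperative by the cascade; under Clause 3, the entire Agreement is therefore void. No provision of the Agreement survives.

1, 2, 3, 4, 5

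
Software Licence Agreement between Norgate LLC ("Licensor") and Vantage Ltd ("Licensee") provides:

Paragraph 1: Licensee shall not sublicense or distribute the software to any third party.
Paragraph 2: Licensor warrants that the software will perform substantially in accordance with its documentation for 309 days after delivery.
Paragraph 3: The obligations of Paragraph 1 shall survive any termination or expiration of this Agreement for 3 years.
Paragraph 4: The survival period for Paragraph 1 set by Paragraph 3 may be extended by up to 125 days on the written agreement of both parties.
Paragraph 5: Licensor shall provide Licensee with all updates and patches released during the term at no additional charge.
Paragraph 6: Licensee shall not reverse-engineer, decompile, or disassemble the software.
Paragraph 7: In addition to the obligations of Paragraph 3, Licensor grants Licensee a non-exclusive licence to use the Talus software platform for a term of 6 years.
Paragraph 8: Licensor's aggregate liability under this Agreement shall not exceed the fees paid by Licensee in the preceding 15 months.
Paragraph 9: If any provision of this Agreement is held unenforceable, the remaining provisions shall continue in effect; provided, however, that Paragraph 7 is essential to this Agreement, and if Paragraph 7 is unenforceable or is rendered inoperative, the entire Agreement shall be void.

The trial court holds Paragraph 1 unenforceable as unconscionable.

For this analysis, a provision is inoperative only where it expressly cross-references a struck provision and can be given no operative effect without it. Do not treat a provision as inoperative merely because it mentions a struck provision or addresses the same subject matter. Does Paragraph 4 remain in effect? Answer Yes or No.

Paragraph 1 is struck. Paragraph 3 merely fixes the survival period for Paragraph 1; with Paragraph 1 gone it has nothing to operate on and falls away. The whole of Paragraph 4 is the extension of the survival period for Paragraph 1, defined by reference to Paragraph 3, so Paragraph 4 cannot stand once Paragraph 3 is removed. Although Paragraph 7 refers to Paragraph 3, its operative terms do not depend on Paragraph 3, so it remains in effect. Paragraph 9 makes Paragraph 7 an essential term, but Paragraph 7 is unaffected, so the severability proviso in Paragraph 9 preserves the remaining provisions. Paragraph 2, Paragraph 5, Paragraph 6, Paragraph 7, Paragraph 8, and Paragraph 9 remain in effect. Paragraph 4 is among the inoperative provisions, so the answer is no.

No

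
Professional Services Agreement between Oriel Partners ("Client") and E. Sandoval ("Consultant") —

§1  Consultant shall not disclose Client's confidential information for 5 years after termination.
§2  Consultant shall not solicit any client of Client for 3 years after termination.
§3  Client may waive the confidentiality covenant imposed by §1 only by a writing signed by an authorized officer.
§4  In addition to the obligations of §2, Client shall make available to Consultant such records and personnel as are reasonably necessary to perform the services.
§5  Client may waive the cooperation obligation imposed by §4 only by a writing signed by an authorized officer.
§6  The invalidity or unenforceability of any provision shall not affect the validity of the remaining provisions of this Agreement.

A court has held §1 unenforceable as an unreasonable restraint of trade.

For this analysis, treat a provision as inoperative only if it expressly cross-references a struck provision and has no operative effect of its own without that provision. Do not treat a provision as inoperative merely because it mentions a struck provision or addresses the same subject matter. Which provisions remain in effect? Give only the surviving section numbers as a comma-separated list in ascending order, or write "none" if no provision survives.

2, 4, 5, 6

§1 is struck. §3 merely fixes the waiver condition for §1; with §1 gone it has nothing to operate on and falls away. Under the severability clause in §6, the remaining provisions continue in force. That leaves §2, §4, §5, and §6 in effect.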